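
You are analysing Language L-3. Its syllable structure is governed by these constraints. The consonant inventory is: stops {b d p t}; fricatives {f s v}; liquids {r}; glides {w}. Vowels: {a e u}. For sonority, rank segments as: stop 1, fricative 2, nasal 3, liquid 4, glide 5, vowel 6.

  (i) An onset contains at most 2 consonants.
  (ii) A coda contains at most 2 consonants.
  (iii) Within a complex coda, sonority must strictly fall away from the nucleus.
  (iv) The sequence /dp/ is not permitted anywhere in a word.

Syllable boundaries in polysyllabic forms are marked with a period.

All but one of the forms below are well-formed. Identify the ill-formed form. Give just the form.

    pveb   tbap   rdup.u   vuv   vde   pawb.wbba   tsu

pveb — σ1 onset /pv/ (2C), coda /b/ ok → well-formed
tbap — σ1 onset /tb/ (2C), coda /p/ ok → well-formed
rdup.u — σ1 onset /rd/ (2C), coda /p/ ok; σ2 onset /∅/, coda /∅/ ok → well-formed
vuv — σ1 onset /v/, coda /v/ ok → well-formed
vde — σ1 onset /vd/ (2C), coda /∅/ ok → well-formed
pawb.wbba — violates constraint (i): syllable 2 onset /wbb/ has 3 consonants (> 2) → ill-formed
tsu — σ1 onset /ts/ (2C), coda /∅/ ok → well-formed

pawb.wbba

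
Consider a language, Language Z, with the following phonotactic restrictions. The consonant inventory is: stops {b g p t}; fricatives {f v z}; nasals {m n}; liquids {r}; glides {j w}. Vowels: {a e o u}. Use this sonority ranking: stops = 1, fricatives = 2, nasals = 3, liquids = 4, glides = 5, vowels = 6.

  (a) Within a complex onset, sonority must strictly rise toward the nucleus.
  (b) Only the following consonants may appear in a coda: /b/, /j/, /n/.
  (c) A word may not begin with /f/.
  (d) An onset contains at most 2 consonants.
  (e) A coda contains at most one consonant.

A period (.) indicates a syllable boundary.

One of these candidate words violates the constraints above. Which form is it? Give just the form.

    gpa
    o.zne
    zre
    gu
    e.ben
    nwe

gpa — violates constraint (a): syllable 1 onset /gp/: /g/ (stop, 1) → /p/ (stop, 1) does not rise → illicit
o.zne — σ1 onset /∅/, coda /∅/ ok; σ2 onset /zn/ (2→3 rises), coda /∅/ ok → licit
zre — σ1 onset /zr/ (2→4 rises), coda /∅/ ok → licit
gu — σ1 onset /g/, coda /∅/ ok → licit
e.ben — σ1 onset /∅/, coda /∅/ ok; σ2 onset /b/, coda /n/ ok → licit
nwe — σ1 onset /nw/ (3→5 rises), coda /∅/ ok → licit

gpa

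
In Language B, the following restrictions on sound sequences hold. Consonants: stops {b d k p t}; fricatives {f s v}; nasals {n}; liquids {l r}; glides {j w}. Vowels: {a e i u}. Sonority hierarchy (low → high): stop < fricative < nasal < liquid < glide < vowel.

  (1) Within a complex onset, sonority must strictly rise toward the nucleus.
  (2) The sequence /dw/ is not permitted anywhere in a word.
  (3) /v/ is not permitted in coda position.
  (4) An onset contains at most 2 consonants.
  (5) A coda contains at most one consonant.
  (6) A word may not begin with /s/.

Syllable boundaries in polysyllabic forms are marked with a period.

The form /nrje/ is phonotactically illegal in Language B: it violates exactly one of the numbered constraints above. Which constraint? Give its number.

4

/nrje/: syllable 1 onset /nrj/ has 3 consonants (> 2).
This is a violation of constraint 4: "An onset contains at most 2 consonants."
The remaining constraints (1, 2, 3, 5, 6) are satisfied.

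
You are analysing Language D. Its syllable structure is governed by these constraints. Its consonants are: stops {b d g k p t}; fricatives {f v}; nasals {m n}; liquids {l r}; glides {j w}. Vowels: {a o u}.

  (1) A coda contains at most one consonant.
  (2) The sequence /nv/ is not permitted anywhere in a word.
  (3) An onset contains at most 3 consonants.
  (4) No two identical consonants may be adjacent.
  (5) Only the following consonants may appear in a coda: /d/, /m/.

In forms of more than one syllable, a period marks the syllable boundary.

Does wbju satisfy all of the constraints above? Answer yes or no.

yes

wbju — σ1 onset /wbj/ (3C), coda /∅/ ok → phonotactically legal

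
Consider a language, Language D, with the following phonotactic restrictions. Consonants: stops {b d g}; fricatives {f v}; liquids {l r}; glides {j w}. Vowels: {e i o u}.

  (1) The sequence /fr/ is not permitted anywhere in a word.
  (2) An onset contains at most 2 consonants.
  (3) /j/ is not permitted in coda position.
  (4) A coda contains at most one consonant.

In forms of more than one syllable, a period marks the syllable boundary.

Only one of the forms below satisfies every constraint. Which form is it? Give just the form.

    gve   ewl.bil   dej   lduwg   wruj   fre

gve — σ1 onset /gv/ (2C), coda /∅/ ok → licit
ewl.bil — violates constraint 4: syllable 1 coda /wl/ has 2 consonants (> 1) → illicit
dej — violates constraint 3: syllable 1 coda contains /j/ → illicit
lduwg — violates constraint 4: syllable 1 coda /wg/ has 2 consonants (> 1) → illicit
wruj — violates constraint 3: syllable 1 coda contains /j/ → illicit
fre — violates constraint 1: contains banned sequence /fr/ → illicit

gve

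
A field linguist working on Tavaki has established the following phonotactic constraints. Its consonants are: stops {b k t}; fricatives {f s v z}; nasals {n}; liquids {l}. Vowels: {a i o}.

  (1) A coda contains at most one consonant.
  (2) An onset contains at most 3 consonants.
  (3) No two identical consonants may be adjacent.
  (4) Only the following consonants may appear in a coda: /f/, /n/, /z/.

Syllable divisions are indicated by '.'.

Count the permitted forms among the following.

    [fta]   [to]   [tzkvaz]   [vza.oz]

3

[fta] — σ1 onset /ft/ (2C), coda /∅/ ok → permitted
[to] — σ1 onset /t/, coda /∅/ ok → permitted
[tzkvaz] — violates constraint 2: syllable 1 onset /tzkv/ has 4 consonants (> 3) → not permitted
[vza.oz] — σ1 onset /vz/ (2C), coda /∅/ ok; σ2 onset /∅/, coda /z/ ok → permitted
Permitted: [fta], [to], [vza.oz] → 3.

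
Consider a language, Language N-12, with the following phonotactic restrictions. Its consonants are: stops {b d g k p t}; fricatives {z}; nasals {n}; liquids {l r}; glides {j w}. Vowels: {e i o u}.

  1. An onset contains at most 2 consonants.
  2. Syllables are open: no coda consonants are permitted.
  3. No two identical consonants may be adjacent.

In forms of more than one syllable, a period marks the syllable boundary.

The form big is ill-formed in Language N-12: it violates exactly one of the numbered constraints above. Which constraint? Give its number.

2

big: syllable 1 coda /g/ has 1 consonant (> 0).
This is a violation of constraint 2: "Syllables are open: no coda consonants are permitted."
The remaining constraints (1, 3) are satisfied.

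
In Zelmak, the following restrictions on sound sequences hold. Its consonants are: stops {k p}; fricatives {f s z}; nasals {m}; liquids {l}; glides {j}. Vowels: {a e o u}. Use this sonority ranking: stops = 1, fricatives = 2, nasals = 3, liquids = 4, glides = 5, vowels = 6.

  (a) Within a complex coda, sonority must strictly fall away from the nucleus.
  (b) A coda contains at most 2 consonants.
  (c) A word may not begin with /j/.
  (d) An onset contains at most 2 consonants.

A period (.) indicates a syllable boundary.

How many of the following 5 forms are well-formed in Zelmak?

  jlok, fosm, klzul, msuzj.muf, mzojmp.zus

0

jlok — violates constraint (c): word begins with /j/ → ill-formed
fosm — violates constraint (a): syllable 1 coda /sm/: /s/ (fricative, 2) → /m/ (nasal, 3) does not fall → ill-formed
klzul — violates constraint (d): syllable 1 onset /klz/ has 3 consonants (> 2) → ill-formed
msuzj.muf — violates constraint (a): syllable 1 coda /zj/: /z/ (fricative, 2) → /j/ (glide, 5) does not fall → ill-formed
mzojmp.zus — violates constraint (b): syllable 1 coda /jmp/ has 3 consonants (> 2) → ill-formed
No form is well-formed → 0.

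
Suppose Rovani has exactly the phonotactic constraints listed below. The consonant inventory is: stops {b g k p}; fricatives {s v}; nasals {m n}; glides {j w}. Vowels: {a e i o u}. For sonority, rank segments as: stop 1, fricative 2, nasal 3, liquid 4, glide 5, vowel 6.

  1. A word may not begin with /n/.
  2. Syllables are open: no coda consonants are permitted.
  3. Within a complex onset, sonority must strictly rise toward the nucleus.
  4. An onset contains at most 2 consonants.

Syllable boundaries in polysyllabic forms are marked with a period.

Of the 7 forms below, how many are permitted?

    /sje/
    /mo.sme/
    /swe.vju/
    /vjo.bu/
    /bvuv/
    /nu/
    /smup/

/sje/ — σ1 onset /sj/ (2→5 rises), coda /∅/ ok → permitted
/mo.sme/ — σ1 onset /m/, coda /∅/ ok; σ2 onset /sm/ (2→3 rises), coda /∅/ ok → permitted
/swe.vju/ — σ1 onset /sw/ (2→5 rises), coda /∅/ ok; σ2 onset /vj/ (2→5 rises), coda /∅/ ok → permitted
/vjo.bu/ — σ1 onset /vj/ (2→5 rises), coda /∅/ ok; σ2 onset /b/, coda /∅/ ok → permitted
/bvuv/ — violates constraint 2: syllable 1 coda /v/ has 1 consonant (> 0) → not permitted
/nu/ — violates constraint 1: word begins with /n/ → not permitted
/smup/ — violates constraint 2: syllable 1 coda /p/ has 1 consonant (> 0) → not permitted
Permitted: /sje/, /mo.sme/, /swe.vju/, /vjo.bu/ → 4.

4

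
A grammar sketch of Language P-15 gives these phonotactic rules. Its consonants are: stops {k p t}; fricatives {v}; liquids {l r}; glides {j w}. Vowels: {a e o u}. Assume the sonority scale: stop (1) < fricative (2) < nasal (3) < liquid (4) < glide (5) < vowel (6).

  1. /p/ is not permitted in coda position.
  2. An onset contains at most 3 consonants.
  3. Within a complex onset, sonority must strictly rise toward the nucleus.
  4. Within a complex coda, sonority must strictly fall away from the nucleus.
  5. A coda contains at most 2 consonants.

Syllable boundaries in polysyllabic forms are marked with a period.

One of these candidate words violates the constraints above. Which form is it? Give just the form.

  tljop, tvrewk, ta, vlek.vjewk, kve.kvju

tljop

tljop — violates constraint 1: syllable 1 coda contains /p/ → illicit
tvrewk — σ1 onset /tvr/ (1→2→4 rises), coda /wk/ (5→1 falls) ok → licit
ta — σ1 onset /t/, coda /∅/ ok → licit
vlek.vjewk — σ1 onset /vl/ (2→4 rises), coda /k/ ok; σ2 onset /vj/ (2→5 rises), coda /wk/ (5→1 falls) ok → licit
kve.kvju — σ1 onset /kv/ (1→2 rises), coda /∅/ ok; σ2 onset /kvj/ (1→2→5 rises), coda /∅/ ok → licit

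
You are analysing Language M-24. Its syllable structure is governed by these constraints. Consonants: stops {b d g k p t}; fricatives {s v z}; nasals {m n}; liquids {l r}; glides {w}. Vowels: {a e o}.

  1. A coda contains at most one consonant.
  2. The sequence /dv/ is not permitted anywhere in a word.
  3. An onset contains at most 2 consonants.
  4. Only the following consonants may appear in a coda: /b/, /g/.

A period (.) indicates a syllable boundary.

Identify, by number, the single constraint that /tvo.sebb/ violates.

1

/tvo.sebb/: syllable 2 coda /bb/ has 2 consonants (> 1).
This is a violation of constraint 1: "A coda contains at most one consonant."
The remaining constraints (2, 3, 4) are satisfied.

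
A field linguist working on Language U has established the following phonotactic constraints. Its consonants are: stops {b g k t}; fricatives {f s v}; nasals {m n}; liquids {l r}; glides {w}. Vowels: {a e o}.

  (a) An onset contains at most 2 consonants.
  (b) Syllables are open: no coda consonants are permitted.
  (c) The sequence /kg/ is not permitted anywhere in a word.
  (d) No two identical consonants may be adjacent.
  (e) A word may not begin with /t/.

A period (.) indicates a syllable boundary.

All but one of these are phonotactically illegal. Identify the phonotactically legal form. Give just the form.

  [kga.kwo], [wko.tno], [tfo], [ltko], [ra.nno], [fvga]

[kga.kwo] — violates constraint (c): contains banned sequence /kg/ → phonotactically illegal
[wko.tno] — σ1 onset /wk/ (2C), coda /∅/ ok; σ2 onset /tn/ (2C), coda /∅/ ok → phonotactically legal
[tfo] — violates constraint (e): word begins with /t/ → phonotactically illegal
[ltko] — violates constraint (a): syllable 1 onset /ltk/ has 3 consonants (> 2) → phonotactically illegal
[ra.nno] — violates constraint (d): adjacent identical consonants /nn/ → phonotactically illegal
[fvga] — violates constraint (a): syllable 1 onset /fvg/ has 3 consonants (> 2) → phonotactically illegal

[wko.tno]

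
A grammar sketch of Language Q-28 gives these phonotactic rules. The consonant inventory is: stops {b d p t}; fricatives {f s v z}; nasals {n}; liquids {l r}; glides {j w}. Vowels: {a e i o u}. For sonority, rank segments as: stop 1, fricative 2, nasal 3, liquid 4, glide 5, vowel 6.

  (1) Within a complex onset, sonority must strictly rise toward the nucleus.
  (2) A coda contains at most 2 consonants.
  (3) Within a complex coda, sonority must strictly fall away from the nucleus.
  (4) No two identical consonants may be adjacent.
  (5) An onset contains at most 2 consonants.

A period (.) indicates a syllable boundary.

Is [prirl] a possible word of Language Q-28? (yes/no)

[prirl] — violates constraint 3: syllable 1 coda /rl/: /r/ (liquid, 4) → /l/ (liquid, 4) does not fall → not permitted

no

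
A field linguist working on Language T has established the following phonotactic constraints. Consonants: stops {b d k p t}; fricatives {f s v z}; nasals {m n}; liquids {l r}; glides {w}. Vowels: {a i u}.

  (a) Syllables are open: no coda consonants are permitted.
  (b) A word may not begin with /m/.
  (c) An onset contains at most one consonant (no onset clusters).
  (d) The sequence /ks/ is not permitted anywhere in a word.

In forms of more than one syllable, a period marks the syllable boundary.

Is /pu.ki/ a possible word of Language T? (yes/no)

yes

/pu.ki/ — σ1 onset /p/, coda /∅/ ok; σ2 onset /k/, coda /∅/ ok → well-formed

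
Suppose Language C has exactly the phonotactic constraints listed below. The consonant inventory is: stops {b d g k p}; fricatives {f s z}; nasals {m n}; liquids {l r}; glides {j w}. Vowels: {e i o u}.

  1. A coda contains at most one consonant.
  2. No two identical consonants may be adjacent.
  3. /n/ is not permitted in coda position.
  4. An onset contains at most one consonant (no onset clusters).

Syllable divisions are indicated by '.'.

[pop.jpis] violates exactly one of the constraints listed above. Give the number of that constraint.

4

[pop.jpis]: syllable 2 onset /jp/ has 2 consonants (> 1).
This is a violation of constraint 4: "An onset contains at most one consonant (no onset clusters)."
The remaining constraints (1, 2, 3) are satisfied.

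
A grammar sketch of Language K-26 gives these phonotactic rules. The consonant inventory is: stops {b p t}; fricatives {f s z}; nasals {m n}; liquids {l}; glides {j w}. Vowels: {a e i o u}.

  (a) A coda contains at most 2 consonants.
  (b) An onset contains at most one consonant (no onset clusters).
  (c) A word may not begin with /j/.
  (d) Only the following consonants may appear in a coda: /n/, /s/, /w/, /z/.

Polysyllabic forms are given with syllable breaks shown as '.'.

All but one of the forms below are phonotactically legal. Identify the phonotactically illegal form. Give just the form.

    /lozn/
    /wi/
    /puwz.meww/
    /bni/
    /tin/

/lozn/ — σ1 onset /l/, coda /zn/ (2C) ok → phonotactically legal
/wi/ — σ1 onset /w/, coda /∅/ ok → phonotactically legal
/puwz.meww/ — σ1 onset /p/, coda /wz/ (2C) ok; σ2 onset /m/, coda /ww/ (2C) ok → phonotactically legal
/bni/ — violates constraint (b): syllable 1 onset /bn/ has 2 consonants (> 1) → phonotactically illegal
/tin/ — σ1 onset /t/, coda /n/ ok → phonotactically legal

/bni/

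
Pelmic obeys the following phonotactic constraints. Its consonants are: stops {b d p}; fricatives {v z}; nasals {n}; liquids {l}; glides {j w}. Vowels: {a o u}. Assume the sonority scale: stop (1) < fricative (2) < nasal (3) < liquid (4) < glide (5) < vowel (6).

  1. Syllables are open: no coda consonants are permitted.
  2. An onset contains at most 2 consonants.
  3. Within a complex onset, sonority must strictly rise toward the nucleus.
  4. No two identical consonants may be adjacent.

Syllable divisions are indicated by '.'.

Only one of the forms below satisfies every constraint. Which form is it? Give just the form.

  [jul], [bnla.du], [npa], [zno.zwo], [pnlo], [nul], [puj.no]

[zno.zwo]

[jul] — violates constraint 1: syllable 1 coda /l/ has 1 consonant (> 0) → not permitted
[bnla.du] — violates constraint 2: syllable 1 onset /bnl/ has 3 consonants (> 2) → not permitted
[npa] — violates constraint 3: syllable 1 onset /np/: /n/ (nasal, 3) → /p/ (stop, 1) does not rise → not permitted
[zno.zwo] — σ1 onset /zn/ (2→3 rises), coda /∅/ ok; σ2 onset /zw/ (2→5 rises), coda /∅/ ok → permitted
[pnlo] — violates constraint 2: syllable 1 onset /pnl/ has 3 consonants (> 2) → not permitted
[nul] — violates constraint 1: syllable 1 coda /l/ has 1 consonant (> 0) → not permitted
[puj.no] — violates constraint 1: syllable 1 coda /j/ has 1 consonant (> 0) → not permitted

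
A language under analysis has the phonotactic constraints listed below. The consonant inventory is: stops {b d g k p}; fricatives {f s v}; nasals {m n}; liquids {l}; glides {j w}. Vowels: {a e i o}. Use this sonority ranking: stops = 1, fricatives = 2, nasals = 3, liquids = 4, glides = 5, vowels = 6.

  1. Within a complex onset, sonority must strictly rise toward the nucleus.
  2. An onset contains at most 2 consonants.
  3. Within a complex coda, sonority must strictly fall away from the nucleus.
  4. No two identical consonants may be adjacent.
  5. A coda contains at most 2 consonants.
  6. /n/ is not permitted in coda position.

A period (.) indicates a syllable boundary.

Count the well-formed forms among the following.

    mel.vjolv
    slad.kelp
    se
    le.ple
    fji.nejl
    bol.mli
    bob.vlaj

7

mel.vjolv — σ1 onset /m/, coda /l/ ok; σ2 onset /vj/ (2→5 rises), coda /lv/ (4→2 falls) ok → well-formed
slad.kelp — σ1 onset /sl/ (2→4 rises), coda /d/ ok; σ2 onset /k/, coda /lp/ (4→1 falls) ok → well-formed
se — σ1 onset /s/, coda /∅/ ok → well-formed
le.ple — σ1 onset /l/, coda /∅/ ok; σ2 onset /pl/ (1→4 rises), coda /∅/ ok → well-formed
fji.nejl — σ1 onset /fj/ (2→5 rises), coda /∅/ ok; σ2 onset /n/, coda /jl/ (5→4 falls) ok → well-formed
bol.mli — σ1 onset /b/, coda /l/ ok; σ2 onset /ml/ (3→4 rises), coda /∅/ ok → well-formed
bob.vlaj — σ1 onset /b/, coda /b/ ok; σ2 onset /vl/ (2→4 rises), coda /j/ ok → well-formed
Well-formed: mel.vjolv, slad.kelp, se, le.ple, fji.nejl, bol.mli, bob.vlaj → 7.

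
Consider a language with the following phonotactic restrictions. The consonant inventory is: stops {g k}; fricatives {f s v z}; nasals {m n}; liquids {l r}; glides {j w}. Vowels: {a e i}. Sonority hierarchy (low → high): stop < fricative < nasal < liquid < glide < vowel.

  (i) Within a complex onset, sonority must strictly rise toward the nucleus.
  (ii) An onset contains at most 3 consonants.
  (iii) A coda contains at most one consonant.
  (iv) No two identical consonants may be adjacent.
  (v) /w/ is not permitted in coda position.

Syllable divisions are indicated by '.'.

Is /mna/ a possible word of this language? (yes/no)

/mna/ — violates constraint (i): syllable 1 onset /mn/: /m/ (nasal, 3) → /n/ (nasal, 3) does not rise → ill-formed

no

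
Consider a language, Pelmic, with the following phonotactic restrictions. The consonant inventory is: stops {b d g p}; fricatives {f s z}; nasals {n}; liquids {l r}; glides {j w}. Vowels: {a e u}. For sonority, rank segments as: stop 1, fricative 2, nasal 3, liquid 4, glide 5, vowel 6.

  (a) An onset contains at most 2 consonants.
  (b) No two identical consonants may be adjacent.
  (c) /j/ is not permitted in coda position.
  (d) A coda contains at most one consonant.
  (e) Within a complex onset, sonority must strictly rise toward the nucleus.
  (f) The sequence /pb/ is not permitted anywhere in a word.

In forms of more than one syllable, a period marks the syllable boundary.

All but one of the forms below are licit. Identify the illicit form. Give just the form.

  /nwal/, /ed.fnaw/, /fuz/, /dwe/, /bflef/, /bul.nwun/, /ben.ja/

/bflef/

/nwal/ — σ1 onset /nw/ (3→5 rises), coda /l/ ok → licit
/ed.fnaw/ — σ1 onset /∅/, coda /d/ ok; σ2 onset /fn/ (2→3 rises), coda /w/ ok → licit
/fuz/ — σ1 onset /f/, coda /z/ ok → licit
/dwe/ — σ1 onset /dw/ (1→5 rises), coda /∅/ ok → licit
/bflef/ — violates constraint (a): syllable 1 onset /bfl/ has 3 consonants (> 2) → illicit
/bul.nwun/ — σ1 onset /b/, coda /l/ ok; σ2 onset /nw/ (3→5 rises), coda /n/ ok → licit
/ben.ja/ — σ1 onset /b/, coda /n/ ok; σ2 onset /j/, coda /∅/ ok → licit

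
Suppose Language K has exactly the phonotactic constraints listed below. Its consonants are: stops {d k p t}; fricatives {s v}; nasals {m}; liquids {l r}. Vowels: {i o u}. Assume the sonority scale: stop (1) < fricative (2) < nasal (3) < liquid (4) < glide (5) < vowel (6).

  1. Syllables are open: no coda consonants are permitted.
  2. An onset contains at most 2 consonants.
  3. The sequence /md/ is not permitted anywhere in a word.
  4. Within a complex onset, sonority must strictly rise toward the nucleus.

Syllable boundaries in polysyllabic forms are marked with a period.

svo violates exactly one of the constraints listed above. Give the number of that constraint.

svo: syllable 1 onset /sv/: /s/ (fricative, 2) → /v/ (fricative, 2) does not rise.
This is a violation of constraint 4: "Within a complex onset, sonority must strictly rise toward the nucleus."
The remaining constraints (1, 2, 3) are satisfied.

4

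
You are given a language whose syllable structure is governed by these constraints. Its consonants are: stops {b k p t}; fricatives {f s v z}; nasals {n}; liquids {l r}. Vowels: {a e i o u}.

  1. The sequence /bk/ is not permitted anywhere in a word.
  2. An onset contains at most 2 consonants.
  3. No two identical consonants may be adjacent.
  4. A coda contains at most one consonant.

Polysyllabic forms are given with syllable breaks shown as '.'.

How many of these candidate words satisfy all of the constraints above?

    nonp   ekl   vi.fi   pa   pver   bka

3

nonp — violates constraint 4: syllable 1 coda /np/ has 2 consonants (> 1) → not permitted
ekl — violates constraint 4: syllable 1 coda /kl/ has 2 consonants (> 1) → not permitted
vi.fi — σ1 onset /v/, coda /∅/ ok; σ2 onset /f/, coda /∅/ ok → permitted
pa — σ1 onset /p/, coda /∅/ ok → permitted
pver — σ1 onset /pv/ (2C), coda /r/ ok → permitted
bka — violates constraint 1: contains banned sequence /bk/ → not permitted
Permitted: vi.fi, pa, pver → 3.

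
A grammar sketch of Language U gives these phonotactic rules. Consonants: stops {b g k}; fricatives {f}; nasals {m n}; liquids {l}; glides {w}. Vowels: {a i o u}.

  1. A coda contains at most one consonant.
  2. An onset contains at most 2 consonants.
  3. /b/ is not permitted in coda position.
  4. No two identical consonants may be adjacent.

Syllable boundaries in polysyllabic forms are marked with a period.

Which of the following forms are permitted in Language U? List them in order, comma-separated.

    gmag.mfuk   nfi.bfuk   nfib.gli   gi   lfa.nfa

gmag.mfuk — σ1 onset /gm/ (2C), coda /g/ ok; σ2 onset /mf/ (2C), coda /k/ ok → permitted
nfi.bfuk — σ1 onset /nf/ (2C), coda /∅/ ok; σ2 onset /bf/ (2C), coda /k/ ok → permitted
nfib.gli — violates constraint 3: syllable 1 coda contains /b/ → not permitted
gi — σ1 onset /g/, coda /∅/ ok → permitted
lfa.nfa — σ1 onset /lf/ (2C), coda /∅/ ok; σ2 onset /nf/ (2C), coda /∅/ ok → permitted

gmag.mfuk, nfi.bfuk, gi, lfa.nfa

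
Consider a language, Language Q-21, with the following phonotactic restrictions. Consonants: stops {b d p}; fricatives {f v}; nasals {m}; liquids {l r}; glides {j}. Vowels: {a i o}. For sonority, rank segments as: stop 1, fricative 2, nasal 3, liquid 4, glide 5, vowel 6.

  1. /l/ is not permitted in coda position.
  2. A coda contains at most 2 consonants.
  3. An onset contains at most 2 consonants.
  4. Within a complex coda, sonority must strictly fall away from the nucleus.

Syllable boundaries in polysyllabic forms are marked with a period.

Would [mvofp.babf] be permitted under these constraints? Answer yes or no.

no

[mvofp.babf] — violates constraint 4: syllable 2 coda /bf/: /b/ (stop, 1) → /f/ (fricative, 2) does not fall → not permitted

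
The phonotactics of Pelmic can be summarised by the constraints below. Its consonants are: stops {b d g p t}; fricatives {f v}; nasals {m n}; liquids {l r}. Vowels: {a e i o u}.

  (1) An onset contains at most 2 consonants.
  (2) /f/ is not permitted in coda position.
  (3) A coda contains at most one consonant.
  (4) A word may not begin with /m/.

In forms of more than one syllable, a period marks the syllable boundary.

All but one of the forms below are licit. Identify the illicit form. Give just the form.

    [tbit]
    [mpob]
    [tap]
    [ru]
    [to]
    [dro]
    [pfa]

[tbit] — σ1 onset /tb/ (2C), coda /t/ ok → licit
[mpob] — violates constraint 4: word begins with /m/ → illicit
[tap] — σ1 onset /t/, coda /p/ ok → licit
[ru] — σ1 onset /r/, coda /∅/ ok → licit
[to] — σ1 onset /t/, coda /∅/ ok → licit
[dro] — σ1 onset /dr/ (2C), coda /∅/ ok → licit
[pfa] — σ1 onset /pf/ (2C), coda /∅/ ok → licit

[mpob]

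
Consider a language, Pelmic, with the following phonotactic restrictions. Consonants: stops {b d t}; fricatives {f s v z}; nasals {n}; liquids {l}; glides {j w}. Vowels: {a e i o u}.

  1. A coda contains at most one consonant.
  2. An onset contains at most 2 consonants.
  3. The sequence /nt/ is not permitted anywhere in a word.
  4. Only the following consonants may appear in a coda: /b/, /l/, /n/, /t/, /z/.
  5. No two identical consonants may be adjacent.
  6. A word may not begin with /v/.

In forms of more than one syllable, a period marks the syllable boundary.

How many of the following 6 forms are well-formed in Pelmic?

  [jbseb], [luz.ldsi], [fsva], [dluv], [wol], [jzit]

[jbseb] — violates constraint 2: syllable 1 onset /jbs/ has 3 consonants (> 2) → ill-formed
[luz.ldsi] — violates constraint 2: syllable 2 onset /lds/ has 3 consonants (> 2) → ill-formed
[fsva] — violates constraint 2: syllable 1 onset /fsv/ has 3 consonants (> 2) → ill-formed
[dluv] — violates constraint 4: syllable 1 coda contains /v/, which is not a licensed coda consonant → ill-formed
[wol] — σ1 onset /w/, coda /l/ ok → well-formed
[jzit] — σ1 onset /jz/ (2C), coda /t/ ok → well-formed
Well-formed: [wol], [jzit] → 2.

2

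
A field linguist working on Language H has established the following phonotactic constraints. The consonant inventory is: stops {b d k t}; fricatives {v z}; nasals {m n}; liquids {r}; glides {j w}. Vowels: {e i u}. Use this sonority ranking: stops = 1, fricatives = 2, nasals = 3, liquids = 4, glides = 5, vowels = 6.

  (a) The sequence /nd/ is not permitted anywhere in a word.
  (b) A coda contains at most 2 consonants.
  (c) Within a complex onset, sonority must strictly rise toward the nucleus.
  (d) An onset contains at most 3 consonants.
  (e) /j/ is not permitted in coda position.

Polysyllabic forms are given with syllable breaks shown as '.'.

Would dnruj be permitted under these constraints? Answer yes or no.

dnruj — violates constraint (e): syllable 1 coda contains /j/ → not permitted

no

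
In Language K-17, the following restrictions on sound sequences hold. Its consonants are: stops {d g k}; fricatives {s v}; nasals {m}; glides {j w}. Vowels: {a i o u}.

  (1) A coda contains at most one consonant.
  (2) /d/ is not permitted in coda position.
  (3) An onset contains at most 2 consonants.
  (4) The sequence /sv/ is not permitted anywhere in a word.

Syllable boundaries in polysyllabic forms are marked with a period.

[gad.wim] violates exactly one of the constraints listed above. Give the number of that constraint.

[gad.wim]: syllable 1 coda contains /d/.
This is a violation of constraint 2: "/d/ is not permitted in coda position."
The remaining constraints (1, 3, 4) are satisfied.

2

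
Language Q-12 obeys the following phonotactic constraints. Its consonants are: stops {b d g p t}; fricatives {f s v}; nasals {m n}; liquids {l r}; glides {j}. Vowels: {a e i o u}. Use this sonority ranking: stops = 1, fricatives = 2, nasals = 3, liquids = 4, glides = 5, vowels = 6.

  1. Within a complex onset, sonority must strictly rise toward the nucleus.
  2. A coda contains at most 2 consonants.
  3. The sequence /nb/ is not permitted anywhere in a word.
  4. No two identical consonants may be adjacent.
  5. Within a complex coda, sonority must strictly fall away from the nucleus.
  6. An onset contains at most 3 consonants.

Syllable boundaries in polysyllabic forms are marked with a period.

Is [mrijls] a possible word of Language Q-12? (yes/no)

no

[mrijls] — violates constraint 2: syllable 1 coda /jls/ has 3 consonants (> 2) → not permitted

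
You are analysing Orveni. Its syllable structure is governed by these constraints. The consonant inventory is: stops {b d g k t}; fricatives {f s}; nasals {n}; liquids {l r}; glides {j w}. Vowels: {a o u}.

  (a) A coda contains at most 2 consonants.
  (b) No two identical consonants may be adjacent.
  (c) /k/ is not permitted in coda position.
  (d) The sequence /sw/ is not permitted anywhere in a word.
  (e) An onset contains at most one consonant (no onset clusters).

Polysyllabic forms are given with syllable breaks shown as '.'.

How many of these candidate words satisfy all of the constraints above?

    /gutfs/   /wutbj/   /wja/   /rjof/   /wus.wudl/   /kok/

/gutfs/ — violates constraint (a): syllable 1 coda /tfs/ has 3 consonants (> 2) → not permitted
/wutbj/ — violates constraint (a): syllable 1 coda /tbj/ has 3 consonants (> 2) → not permitted
/wja/ — violates constraint (e): syllable 1 onset /wj/ has 2 consonants (> 1) → not permitted
/rjof/ — violates constraint (e): syllable 1 onset /rj/ has 2 consonants (> 1) → not permitted
/wus.wudl/ — violates constraint (d): contains banned sequence /sw/ → not permitted
/kok/ — violates constraint (c): syllable 1 coda contains /k/ → not permitted
No form is permitted → 0.

0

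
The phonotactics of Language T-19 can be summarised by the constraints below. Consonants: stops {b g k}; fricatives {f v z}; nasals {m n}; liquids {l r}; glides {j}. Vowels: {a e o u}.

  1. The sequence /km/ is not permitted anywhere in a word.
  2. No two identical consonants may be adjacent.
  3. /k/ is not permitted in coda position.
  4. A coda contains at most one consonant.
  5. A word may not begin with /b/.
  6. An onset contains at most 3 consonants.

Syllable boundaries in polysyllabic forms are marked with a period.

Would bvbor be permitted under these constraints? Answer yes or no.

no

bvbor — violates constraint 5: word begins with /b/ → not permitted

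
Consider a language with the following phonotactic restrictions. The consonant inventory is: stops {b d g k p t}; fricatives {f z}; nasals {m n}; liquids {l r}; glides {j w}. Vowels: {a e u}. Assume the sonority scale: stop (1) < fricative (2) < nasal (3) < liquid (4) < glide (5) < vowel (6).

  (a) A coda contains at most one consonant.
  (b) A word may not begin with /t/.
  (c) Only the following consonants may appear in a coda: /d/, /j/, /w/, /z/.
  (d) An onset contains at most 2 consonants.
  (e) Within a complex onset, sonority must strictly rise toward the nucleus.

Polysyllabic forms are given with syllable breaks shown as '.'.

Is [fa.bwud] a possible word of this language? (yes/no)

[fa.bwud] — σ1 onset /f/, coda /∅/ ok; σ2 onset /bw/ (1→5 rises), coda /d/ ok → permitted

yes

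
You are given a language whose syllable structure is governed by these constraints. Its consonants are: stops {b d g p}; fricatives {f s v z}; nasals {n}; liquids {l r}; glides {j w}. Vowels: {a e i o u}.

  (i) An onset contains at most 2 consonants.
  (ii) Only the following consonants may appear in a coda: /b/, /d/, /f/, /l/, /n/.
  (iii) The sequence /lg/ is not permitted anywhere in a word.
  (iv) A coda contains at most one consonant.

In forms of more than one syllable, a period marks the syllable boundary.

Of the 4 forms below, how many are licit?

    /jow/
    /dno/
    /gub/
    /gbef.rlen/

3

/jow/ — violates constraint (ii): syllable 1 coda contains /w/, which is not a licensed coda consonant → illicit
/dno/ — σ1 onset /dn/ (2C), coda /∅/ ok → licit
/gub/ — σ1 onset /g/, coda /b/ ok → licit
/gbef.rlen/ — σ1 onset /gb/ (2C), coda /f/ ok; σ2 onset /rl/ (2C), coda /n/ ok → licit
Licit: /dno/, /gub/, /gbef.rlen/ → 3.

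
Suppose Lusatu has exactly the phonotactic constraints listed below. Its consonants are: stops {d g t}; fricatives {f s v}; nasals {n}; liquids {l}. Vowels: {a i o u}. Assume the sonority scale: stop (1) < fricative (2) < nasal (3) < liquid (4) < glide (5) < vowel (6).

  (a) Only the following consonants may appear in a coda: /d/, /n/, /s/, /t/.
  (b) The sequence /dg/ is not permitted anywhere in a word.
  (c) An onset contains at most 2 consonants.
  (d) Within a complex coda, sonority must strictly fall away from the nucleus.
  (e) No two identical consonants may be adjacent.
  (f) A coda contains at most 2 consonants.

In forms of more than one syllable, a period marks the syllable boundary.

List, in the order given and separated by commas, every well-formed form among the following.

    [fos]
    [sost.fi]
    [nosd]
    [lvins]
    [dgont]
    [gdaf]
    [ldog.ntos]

[fos] — σ1 onset /f/, coda /s/ ok → well-formed
[sost.fi] — σ1 onset /s/, coda /st/ (2→1 falls) ok; σ2 onset /f/, coda /∅/ ok → well-formed
[nosd] — σ1 onset /n/, coda /sd/ (2→1 falls) ok → well-formed
[lvins] — σ1 onset /lv/ (2C), coda /ns/ (3→2 falls) ok → well-formed
[dgont] — violates constraint (b): contains banned sequence /dg/ → ill-formed
[gdaf] — violates constraint (a): syllable 1 coda contains /f/, which is not a licensed coda consonant → ill-formed
[ldog.ntos] — violates constraint (a): syllable 1 coda contains /g/, which is not a licensed coda consonant → ill-formed

[fos], [sost.fi], [nosd], [lvins]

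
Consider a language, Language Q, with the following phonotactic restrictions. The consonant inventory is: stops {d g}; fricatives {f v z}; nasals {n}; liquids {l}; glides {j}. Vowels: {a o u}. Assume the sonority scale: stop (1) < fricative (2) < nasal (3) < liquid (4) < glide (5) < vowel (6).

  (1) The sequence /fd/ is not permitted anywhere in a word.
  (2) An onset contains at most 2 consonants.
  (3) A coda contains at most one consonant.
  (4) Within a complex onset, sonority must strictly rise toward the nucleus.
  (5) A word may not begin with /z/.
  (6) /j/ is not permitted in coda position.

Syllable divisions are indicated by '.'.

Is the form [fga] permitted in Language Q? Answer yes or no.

[fga] — violates constraint 4: syllable 1 onset /fg/: /f/ (fricative, 2) → /g/ (stop, 1) does not rise → not permitted

no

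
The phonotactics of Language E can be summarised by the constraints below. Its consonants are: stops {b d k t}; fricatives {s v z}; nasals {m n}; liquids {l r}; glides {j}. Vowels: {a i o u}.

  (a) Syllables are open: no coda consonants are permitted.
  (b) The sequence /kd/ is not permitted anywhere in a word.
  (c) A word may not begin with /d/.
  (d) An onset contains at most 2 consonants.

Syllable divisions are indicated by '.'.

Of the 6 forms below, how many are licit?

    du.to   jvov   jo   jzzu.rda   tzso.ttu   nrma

du.to — violates constraint (c): word begins with /d/ → illicit
jvov — violates constraint (a): syllable 1 coda /v/ has 1 consonant (> 0) → illicit
jo — σ1 onset /j/, coda /∅/ ok → licit
jzzu.rda — violates constraint (d): syllable 1 onset /jzz/ has 3 consonants (> 2) → illicit
tzso.ttu — violates constraint (d): syllable 1 onset /tzs/ has 3 consonants (> 2) → illicit
nrma — violates constraint (d): syllable 1 onset /nrm/ has 3 consonants (> 2) → illicit
Licit: jo → 1.

1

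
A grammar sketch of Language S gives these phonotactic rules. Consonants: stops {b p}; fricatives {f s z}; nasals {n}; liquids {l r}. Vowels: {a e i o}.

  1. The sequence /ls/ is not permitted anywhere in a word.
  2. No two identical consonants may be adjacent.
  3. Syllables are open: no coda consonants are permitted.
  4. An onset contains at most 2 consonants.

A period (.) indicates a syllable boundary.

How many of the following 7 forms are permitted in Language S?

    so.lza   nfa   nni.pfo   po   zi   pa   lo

6

so.lza — σ1 onset /s/, coda /∅/ ok; σ2 onset /lz/ (2C), coda /∅/ ok → permitted
nfa — σ1 onset /nf/ (2C), coda /∅/ ok → permitted
nni.pfo — violates constraint 2: adjacent identical consonants /nn/ → not permitted
po — σ1 onset /p/, coda /∅/ ok → permitted
zi — σ1 onset /z/, coda /∅/ ok → permitted
pa — σ1 onset /p/, coda /∅/ ok → permitted
lo — σ1 onset /l/, coda /∅/ ok → permitted
Permitted: so.lza, nfa, po, zi, pa, lo → 6.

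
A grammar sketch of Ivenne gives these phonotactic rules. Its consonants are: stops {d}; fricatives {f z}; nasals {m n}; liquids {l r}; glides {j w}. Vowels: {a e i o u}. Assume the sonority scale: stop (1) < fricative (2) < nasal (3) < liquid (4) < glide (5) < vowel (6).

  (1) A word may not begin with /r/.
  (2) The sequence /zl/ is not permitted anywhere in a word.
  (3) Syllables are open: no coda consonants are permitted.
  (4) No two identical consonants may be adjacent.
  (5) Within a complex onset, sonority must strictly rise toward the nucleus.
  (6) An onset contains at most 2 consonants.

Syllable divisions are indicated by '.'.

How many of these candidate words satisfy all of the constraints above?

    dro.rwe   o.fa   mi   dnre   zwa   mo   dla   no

dro.rwe — σ1 onset /dr/ (1→4 rises), coda /∅/ ok; σ2 onset /rw/ (4→5 rises), coda /∅/ ok → phonotactically legal
o.fa — σ1 onset /∅/, coda /∅/ ok; σ2 onset /f/, coda /∅/ ok → phonotactically legal
mi — σ1 onset /m/, coda /∅/ ok → phonotactically legal
dnre — violates constraint 6: syllable 1 onset /dnr/ has 3 consonants (> 2) → phonotactically illegal
zwa — σ1 onset /zw/ (2→5 rises), coda /∅/ ok → phonotactically legal
mo — σ1 onset /m/, coda /∅/ ok → phonotactically legal
dla — σ1 onset /dl/ (1→4 rises), coda /∅/ ok → phonotactically legal
no — σ1 onset /n/, coda /∅/ ok → phonotactically legal
Phonotactically legal: dro.rwe, o.fa, mi, zwa, mo, dla, no → 7.

7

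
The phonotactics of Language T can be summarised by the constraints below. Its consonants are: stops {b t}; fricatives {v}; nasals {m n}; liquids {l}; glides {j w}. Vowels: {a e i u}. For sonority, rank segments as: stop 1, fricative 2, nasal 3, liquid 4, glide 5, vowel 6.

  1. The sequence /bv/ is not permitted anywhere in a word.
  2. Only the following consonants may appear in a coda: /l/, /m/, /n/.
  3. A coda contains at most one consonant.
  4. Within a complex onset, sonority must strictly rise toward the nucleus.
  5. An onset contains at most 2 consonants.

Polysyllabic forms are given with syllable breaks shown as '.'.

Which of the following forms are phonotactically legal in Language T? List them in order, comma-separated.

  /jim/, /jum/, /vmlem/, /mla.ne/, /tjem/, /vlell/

/jim/, /jum/, /mla.ne/, /tjem/

/jim/ — σ1 onset /j/, coda /m/ ok → phonotactically legal
/jum/ — σ1 onset /j/, coda /m/ ok → phonotactically legal
/vmlem/ — violates constraint 5: syllable 1 onset /vml/ has 3 consonants (> 2) → phonotactically illegal
/mla.ne/ — σ1 onset /ml/ (3→4 rises), coda /∅/ ok; σ2 onset /n/, coda /∅/ ok → phonotactically legal
/tjem/ — σ1 onset /tj/ (1→5 rises), coda /m/ ok → phonotactically legal
/vlell/ — violates constraint 3: syllable 1 coda /ll/ has 2 consonants (> 1) → phonotactically illegal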